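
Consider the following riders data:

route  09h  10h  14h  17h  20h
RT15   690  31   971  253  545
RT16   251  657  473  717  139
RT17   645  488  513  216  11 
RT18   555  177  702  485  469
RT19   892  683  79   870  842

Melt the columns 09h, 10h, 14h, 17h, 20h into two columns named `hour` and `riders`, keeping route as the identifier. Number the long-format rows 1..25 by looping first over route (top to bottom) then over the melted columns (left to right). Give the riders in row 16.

555

25 rows total (5 × 5). Row 16: index ⌊(16-1)/5⌋ = 3 into route → RT18; (16-1) mod 5 = 0 into the melted columns → 09h.
So row 16 is (RT18, 09h, 555); riders = 555.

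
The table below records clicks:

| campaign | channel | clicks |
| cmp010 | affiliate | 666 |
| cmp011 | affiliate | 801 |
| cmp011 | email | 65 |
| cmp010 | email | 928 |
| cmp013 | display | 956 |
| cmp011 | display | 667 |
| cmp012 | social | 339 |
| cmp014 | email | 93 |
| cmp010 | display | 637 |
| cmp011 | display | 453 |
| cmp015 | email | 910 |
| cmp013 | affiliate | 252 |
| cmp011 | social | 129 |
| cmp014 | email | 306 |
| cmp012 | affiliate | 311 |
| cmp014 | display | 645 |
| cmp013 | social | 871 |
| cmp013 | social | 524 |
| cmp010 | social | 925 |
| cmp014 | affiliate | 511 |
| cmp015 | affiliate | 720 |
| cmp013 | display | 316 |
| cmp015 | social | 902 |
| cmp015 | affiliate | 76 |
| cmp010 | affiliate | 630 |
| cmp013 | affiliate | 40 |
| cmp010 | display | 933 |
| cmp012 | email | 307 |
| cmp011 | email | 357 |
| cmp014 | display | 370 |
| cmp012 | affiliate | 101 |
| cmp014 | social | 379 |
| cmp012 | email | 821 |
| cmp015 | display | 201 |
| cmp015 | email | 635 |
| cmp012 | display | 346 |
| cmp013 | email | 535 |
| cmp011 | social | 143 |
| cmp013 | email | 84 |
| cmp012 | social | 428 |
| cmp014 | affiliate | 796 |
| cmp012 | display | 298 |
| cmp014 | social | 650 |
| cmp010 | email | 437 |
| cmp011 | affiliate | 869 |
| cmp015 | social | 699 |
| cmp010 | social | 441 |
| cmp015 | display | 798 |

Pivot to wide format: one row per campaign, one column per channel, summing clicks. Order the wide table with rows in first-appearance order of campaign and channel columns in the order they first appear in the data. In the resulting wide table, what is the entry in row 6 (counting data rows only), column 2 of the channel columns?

With rows in first-appearance order of campaign, row 6 is campaign=cmp015. channel columns in first-appearance order: affiliate, email, display, social; column 2 is email.
Long rows with campaign=cmp015, channel=email: 910 + 635 = 1545.

1545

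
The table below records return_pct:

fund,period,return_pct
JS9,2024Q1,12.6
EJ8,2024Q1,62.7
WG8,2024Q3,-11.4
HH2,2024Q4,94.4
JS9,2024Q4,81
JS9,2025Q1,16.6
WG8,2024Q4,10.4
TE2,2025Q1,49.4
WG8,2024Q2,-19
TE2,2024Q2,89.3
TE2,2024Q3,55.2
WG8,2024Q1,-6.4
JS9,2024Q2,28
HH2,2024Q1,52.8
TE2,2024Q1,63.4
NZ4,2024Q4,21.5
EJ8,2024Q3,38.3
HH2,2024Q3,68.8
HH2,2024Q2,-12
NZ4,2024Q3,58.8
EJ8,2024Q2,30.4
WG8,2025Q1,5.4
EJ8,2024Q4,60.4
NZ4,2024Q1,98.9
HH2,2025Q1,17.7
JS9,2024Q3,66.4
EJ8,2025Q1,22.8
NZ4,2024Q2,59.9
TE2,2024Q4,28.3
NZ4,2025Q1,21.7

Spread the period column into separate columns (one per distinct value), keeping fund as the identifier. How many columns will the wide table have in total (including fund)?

6

1 column for fund plus 5 distinct period values → 6 columns.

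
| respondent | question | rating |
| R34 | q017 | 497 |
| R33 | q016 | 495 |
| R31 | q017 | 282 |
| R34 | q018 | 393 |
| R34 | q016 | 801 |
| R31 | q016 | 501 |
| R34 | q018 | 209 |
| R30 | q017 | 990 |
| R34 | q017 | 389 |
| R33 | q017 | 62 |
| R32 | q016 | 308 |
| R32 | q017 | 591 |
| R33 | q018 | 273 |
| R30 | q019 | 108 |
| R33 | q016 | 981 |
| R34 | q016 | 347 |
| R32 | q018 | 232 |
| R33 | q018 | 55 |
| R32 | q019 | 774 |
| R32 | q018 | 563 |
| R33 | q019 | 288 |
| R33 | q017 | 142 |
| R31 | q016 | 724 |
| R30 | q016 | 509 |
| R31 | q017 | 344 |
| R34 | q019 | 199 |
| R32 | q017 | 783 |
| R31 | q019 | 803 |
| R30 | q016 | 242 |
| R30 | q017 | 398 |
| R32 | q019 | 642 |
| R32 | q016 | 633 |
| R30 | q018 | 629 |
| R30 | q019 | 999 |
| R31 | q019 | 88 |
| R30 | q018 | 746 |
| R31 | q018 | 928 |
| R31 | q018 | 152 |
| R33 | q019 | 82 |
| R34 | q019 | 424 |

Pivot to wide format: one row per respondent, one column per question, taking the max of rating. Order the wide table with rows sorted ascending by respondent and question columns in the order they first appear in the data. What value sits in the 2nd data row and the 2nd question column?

724

With rows sorted ascending by respondent, row 2 is respondent=R31. question columns in first-appearance order: q017, q016, q018, q019; column 2 is q016.
Long rows with respondent=R31, question=q016: max(501, 724) = 724.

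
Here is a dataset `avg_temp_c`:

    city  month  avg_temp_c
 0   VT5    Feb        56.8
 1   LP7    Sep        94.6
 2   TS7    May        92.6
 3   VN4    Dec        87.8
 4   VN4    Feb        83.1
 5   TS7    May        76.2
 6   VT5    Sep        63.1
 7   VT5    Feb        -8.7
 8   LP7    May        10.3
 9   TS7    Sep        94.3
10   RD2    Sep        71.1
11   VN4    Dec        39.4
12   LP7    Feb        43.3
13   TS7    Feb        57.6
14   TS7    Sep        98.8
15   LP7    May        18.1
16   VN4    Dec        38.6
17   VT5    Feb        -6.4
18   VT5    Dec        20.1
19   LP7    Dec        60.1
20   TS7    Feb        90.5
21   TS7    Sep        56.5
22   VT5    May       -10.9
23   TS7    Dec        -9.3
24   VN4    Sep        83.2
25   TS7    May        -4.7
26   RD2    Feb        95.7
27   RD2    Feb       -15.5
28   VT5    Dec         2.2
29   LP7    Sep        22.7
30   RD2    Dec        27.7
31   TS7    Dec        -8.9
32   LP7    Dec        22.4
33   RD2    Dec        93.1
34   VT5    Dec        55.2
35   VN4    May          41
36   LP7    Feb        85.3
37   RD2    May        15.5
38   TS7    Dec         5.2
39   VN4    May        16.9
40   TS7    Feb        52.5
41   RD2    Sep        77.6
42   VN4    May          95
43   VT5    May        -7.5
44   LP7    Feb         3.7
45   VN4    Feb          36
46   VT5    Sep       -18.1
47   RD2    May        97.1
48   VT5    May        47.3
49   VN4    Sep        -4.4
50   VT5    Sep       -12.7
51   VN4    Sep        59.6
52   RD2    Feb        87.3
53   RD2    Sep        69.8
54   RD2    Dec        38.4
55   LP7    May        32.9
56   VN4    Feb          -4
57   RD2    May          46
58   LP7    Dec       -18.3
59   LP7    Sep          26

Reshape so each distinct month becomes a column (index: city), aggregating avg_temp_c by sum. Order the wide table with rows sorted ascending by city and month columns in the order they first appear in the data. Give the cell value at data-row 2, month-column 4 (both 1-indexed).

159.2

With rows sorted ascending by city, row 2 is city=RD2. month columns in first-appearance order: Feb, Sep, May, Dec; column 4 is Dec.
Long rows with city=RD2, month=Dec: 27.7 + 93.1 + 38.4 = 159.2.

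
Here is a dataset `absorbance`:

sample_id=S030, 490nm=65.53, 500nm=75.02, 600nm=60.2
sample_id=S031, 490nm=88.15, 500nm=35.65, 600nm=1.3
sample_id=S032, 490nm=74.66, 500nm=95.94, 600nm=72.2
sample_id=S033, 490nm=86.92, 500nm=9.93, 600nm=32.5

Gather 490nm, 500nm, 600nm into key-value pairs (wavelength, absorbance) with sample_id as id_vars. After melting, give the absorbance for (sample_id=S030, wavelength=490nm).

65.53

Unpivoting turns each (sample_id, wide-column) pair into one long row.
The wide cell at row S030, column 490nm holds 65.53, so the long row (S030, 490nm) has absorbance=65.53.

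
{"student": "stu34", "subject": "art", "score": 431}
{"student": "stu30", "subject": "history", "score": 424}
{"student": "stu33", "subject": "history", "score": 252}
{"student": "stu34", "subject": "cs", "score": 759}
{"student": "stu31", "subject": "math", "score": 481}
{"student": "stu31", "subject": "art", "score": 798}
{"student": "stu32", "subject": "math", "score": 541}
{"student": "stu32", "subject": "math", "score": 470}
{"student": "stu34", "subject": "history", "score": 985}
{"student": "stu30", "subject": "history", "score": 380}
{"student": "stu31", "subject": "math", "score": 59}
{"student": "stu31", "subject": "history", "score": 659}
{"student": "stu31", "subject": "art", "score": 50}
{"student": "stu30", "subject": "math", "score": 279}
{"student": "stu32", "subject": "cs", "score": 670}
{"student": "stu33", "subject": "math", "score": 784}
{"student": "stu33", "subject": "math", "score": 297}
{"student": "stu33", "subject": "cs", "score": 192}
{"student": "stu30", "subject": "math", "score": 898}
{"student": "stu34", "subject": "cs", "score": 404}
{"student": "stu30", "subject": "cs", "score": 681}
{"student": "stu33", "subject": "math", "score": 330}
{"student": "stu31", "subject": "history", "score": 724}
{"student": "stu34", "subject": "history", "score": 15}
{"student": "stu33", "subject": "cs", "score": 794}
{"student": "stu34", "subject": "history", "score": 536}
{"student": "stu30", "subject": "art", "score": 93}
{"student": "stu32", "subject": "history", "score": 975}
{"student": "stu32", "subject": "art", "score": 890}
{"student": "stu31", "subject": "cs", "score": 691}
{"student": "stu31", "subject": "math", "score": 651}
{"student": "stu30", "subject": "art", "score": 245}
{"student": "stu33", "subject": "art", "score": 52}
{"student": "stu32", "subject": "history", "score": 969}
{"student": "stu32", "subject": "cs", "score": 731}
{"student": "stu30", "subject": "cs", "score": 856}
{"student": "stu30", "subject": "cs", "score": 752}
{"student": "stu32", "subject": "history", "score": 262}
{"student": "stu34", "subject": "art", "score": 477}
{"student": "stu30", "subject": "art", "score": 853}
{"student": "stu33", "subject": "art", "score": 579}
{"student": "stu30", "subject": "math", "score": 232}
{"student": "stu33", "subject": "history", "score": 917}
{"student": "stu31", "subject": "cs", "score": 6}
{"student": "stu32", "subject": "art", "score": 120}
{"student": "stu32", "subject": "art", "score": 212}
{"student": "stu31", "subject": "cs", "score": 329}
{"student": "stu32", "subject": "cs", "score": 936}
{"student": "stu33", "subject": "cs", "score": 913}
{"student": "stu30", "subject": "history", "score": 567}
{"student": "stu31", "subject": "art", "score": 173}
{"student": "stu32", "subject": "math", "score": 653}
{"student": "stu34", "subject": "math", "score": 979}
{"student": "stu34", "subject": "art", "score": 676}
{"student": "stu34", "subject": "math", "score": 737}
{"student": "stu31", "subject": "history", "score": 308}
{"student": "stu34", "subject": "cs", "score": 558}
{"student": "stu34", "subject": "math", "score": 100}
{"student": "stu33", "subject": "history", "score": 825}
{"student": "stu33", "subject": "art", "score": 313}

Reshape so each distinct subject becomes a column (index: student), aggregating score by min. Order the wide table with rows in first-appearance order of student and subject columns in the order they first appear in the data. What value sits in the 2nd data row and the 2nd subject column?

380

With rows in first-appearance order of student, row 2 is student=stu30. subject columns in first-appearance order: art, history, cs, math; column 2 is history.
Long rows with student=stu30, subject=history: min(424, 380, 567) = 380.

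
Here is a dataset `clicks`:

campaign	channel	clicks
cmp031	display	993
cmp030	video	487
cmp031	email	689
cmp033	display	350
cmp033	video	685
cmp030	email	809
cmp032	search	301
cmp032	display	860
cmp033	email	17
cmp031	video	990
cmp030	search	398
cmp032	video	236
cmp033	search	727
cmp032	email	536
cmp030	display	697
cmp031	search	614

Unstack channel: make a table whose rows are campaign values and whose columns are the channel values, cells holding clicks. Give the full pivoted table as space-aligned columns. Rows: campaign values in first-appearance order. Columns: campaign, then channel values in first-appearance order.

campaign  display  video  email  search
cmp031    993      990    689    614   
cmp030    697      487    809    398   
cmp033    350      685    17     727   
cmp032    860      236    536    301   

Columns: campaign plus the 4 distinct channel values (display, video, email, search).
For example, row cmp031 column display takes clicks=993 from the long row (cmp031, display).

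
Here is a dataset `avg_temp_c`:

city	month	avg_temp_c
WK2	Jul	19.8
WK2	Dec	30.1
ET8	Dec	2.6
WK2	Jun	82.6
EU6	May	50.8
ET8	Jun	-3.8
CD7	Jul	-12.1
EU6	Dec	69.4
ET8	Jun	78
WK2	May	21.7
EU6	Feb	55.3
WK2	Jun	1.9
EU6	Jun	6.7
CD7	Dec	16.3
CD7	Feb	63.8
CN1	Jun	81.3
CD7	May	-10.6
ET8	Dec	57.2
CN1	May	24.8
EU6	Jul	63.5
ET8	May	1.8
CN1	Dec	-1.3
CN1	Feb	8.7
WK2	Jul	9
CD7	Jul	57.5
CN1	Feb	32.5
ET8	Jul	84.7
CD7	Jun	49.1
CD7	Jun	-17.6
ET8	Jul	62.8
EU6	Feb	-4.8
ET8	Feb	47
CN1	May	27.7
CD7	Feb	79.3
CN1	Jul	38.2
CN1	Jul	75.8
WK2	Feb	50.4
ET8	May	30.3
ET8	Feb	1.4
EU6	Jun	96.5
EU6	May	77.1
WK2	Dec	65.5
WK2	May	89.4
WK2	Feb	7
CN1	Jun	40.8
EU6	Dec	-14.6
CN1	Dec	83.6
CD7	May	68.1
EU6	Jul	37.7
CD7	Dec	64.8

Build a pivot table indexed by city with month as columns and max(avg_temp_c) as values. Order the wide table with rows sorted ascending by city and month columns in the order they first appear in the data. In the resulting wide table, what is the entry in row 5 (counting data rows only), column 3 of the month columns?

82.6

With rows sorted ascending by city, row 5 is city=WK2. month columns in first-appearance order: Jul, Dec, Jun, May, Feb; column 3 is Jun.
Long rows with city=WK2, month=Jun: max(82.6, 1.9) = 82.6.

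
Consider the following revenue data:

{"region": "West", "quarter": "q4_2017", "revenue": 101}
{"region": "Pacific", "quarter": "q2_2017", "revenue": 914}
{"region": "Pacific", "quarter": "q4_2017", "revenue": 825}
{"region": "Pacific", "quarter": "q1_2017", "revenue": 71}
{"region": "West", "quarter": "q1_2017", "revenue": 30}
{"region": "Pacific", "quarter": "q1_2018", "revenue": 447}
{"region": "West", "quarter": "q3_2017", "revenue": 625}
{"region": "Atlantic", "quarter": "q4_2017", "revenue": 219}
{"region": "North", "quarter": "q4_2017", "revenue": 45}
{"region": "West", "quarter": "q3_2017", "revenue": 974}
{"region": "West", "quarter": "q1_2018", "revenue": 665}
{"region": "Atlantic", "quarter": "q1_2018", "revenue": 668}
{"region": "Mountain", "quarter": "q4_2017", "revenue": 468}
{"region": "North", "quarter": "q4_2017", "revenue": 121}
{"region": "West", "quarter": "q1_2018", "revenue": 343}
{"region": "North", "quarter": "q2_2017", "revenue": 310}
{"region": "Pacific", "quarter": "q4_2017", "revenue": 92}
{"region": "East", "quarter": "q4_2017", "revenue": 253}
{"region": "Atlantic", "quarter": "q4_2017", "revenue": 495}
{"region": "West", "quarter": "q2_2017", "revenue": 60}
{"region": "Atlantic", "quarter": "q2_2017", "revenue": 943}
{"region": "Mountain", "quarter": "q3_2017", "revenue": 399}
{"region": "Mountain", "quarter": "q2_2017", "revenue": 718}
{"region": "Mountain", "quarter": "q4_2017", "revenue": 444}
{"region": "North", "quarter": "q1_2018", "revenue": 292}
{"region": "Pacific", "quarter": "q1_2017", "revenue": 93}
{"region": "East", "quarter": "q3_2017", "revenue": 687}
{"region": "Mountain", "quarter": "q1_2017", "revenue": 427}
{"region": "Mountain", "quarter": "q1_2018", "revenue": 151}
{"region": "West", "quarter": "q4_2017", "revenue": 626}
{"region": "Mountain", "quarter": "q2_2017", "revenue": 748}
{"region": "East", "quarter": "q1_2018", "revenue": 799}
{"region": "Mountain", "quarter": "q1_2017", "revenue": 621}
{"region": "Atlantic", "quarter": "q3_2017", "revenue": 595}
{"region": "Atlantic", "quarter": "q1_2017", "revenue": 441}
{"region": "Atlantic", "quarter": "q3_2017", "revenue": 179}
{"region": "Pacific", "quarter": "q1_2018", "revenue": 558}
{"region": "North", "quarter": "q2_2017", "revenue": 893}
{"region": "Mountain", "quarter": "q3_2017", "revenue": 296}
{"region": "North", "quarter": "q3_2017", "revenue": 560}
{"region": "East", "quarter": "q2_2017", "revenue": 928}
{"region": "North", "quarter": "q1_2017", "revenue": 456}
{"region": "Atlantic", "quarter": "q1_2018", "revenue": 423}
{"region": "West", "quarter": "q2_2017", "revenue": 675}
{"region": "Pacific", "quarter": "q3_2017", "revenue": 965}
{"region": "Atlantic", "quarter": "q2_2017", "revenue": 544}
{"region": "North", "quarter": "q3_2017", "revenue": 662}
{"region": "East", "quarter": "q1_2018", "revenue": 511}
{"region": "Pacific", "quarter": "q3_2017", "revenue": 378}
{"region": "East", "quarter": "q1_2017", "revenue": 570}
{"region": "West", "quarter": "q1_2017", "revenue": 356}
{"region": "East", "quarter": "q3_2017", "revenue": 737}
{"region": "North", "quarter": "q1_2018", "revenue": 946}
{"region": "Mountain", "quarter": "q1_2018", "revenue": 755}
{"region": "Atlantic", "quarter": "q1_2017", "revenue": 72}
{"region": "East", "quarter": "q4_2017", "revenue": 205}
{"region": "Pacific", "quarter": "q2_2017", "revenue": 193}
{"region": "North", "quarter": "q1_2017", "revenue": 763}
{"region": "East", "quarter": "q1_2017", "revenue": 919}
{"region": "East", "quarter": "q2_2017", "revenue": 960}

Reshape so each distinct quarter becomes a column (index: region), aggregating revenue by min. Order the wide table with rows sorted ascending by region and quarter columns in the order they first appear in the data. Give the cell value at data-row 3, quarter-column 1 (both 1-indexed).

With rows sorted ascending by region, row 3 is region=Mountain. quarter columns in first-appearance order: q4_2017, q2_2017, q1_2017, q1_2018, q3_2017; column 1 is q4_2017.
Long rows with region=Mountain, quarter=q4_2017: min(468, 444) = 444.

444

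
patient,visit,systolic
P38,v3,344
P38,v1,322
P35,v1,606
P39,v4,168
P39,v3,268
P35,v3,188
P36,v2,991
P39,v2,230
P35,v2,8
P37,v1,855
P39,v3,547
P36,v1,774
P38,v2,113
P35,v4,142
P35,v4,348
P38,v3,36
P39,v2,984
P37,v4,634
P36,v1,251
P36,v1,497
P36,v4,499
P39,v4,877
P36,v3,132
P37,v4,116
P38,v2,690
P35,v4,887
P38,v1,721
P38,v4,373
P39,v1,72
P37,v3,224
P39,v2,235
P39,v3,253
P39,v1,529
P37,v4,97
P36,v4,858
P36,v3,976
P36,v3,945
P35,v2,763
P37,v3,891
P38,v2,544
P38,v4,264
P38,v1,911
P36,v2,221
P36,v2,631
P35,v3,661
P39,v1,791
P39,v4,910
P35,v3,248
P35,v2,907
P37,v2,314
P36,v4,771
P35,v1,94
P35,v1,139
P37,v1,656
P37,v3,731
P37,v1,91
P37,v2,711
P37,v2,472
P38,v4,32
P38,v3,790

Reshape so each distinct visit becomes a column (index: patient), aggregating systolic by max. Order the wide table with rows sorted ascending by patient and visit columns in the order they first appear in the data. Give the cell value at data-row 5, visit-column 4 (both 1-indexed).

984

With rows sorted ascending by patient, row 5 is patient=P39. visit columns in first-appearance order: v3, v1, v4, v2; column 4 is v2.
Long rows with patient=P39, visit=v2: max(230, 984, 235) = 984.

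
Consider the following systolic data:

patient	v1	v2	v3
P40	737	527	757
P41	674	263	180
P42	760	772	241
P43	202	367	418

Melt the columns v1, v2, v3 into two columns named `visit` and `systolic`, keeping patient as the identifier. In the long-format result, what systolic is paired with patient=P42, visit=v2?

Unpivoting turns each (patient, wide-column) pair into one long row.
The wide cell at row P42, column v2 holds 772, so the long row (P42, v2) has systolic=772.

772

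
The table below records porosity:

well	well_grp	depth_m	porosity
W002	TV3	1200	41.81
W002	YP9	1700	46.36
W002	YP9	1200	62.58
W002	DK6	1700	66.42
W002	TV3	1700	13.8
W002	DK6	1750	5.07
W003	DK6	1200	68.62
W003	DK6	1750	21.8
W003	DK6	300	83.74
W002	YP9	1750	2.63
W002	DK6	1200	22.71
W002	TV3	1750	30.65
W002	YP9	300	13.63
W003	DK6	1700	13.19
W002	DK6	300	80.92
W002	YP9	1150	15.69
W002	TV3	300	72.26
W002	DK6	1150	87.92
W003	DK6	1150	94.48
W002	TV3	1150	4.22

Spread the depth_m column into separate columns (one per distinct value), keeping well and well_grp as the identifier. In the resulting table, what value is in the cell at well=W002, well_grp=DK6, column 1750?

Wide layout: rows indexed by well and well_grp, columns are the 5 distinct depth_m values (1200, 1700, 1750, 300, 1150).
Cell (well=W002, well_grp=DK6, depth_m=1750) draws from the long row where well=W002, well_grp=DK6 and depth_m=1750, which has porosity=5.07.

5.07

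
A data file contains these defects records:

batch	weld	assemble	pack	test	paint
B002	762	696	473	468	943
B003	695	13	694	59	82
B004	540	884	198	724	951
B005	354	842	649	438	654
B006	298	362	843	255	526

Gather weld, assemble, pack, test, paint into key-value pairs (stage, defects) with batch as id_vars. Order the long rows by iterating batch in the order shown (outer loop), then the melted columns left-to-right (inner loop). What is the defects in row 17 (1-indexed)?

25 rows total (5 × 5). Row 17: index ⌊(17-1)/5⌋ = 3 into batch → B005; (17-1) mod 5 = 1 into the melted columns → assemble.
So row 17 is (B005, assemble, 842); defects = 842.

842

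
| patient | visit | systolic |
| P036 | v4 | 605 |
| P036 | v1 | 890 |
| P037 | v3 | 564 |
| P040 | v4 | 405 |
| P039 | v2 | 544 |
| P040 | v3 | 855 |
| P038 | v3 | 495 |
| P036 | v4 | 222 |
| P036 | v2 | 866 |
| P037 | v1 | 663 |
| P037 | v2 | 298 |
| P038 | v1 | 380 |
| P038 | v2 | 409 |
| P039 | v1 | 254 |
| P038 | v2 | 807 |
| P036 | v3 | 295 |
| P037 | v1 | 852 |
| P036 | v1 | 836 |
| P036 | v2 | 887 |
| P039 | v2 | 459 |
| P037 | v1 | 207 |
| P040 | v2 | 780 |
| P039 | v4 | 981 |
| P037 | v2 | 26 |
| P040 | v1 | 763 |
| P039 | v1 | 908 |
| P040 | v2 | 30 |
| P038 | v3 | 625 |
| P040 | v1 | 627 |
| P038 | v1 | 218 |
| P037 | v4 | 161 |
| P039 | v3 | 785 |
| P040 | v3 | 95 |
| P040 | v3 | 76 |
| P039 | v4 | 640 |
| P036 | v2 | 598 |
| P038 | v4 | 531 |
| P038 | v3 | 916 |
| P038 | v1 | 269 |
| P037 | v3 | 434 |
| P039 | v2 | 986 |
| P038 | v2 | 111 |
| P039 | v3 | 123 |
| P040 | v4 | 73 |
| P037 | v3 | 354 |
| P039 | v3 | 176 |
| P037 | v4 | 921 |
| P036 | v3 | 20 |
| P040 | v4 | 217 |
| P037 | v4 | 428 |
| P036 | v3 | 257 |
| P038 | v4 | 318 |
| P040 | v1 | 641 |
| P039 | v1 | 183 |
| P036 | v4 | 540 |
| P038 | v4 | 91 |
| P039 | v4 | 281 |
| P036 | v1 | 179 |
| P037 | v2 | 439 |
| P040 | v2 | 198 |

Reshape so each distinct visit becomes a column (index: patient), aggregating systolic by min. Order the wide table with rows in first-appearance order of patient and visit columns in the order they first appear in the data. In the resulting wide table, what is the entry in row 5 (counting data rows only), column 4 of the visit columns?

111

With rows in first-appearance order of patient, row 5 is patient=P038. visit columns in first-appearance order: v4, v1, v3, v2; column 4 is v2.
Long rows with patient=P038, visit=v2: min(409, 807, 111) = 111.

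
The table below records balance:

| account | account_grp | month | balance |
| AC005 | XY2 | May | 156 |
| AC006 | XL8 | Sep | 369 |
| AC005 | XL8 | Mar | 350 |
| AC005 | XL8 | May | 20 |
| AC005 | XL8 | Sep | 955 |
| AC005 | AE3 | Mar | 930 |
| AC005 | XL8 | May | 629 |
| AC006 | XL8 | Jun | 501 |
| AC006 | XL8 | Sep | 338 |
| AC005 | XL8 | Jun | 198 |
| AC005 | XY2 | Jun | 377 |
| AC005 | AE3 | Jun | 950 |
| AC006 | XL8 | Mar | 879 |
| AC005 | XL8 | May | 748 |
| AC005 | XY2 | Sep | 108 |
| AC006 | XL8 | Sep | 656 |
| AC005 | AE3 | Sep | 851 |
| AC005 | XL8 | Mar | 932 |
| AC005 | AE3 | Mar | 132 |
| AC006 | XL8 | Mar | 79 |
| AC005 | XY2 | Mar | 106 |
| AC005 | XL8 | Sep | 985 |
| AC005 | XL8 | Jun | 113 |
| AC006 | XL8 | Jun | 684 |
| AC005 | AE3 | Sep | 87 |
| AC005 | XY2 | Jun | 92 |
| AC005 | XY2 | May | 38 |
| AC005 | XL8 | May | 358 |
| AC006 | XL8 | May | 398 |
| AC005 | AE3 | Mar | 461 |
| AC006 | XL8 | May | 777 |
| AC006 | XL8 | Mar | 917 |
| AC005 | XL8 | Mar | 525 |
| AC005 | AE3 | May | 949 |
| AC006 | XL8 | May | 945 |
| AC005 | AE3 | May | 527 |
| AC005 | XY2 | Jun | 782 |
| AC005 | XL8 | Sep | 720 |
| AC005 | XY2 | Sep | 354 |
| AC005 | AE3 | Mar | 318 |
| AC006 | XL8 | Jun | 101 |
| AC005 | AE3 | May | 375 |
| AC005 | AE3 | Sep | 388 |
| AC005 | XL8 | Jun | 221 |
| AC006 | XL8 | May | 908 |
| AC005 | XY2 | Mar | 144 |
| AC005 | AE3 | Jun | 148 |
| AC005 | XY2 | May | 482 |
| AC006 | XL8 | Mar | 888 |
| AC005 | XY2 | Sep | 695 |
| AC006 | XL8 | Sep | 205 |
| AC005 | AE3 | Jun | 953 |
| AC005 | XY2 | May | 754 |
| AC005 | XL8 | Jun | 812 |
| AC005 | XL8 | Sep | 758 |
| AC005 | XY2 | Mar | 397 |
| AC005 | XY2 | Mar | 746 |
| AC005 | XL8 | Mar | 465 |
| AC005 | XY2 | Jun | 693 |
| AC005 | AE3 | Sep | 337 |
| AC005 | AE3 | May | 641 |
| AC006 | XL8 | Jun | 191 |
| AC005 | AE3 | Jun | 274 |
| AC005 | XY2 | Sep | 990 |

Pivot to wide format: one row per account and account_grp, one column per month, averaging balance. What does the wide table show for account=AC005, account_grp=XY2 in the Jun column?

Rows with account=AC005, account_grp=XY2 and month=Jun: balance values are 377, 92, 782, 693.
(377 + 92 + 782 + 693) / 4 = 486.

486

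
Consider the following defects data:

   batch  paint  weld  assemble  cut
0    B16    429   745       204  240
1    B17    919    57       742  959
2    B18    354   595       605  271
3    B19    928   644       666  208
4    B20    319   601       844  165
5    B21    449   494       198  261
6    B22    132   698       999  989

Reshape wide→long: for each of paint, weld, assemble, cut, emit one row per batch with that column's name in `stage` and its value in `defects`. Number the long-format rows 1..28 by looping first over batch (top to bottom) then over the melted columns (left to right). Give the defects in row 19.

28 rows total (7 × 4). Row 19: index ⌊(19-1)/4⌋ = 4 into batch → B20; (19-1) mod 4 = 2 into the melted columns → assemble.
So row 19 is (B20, assemble, 844); defects = 844.

844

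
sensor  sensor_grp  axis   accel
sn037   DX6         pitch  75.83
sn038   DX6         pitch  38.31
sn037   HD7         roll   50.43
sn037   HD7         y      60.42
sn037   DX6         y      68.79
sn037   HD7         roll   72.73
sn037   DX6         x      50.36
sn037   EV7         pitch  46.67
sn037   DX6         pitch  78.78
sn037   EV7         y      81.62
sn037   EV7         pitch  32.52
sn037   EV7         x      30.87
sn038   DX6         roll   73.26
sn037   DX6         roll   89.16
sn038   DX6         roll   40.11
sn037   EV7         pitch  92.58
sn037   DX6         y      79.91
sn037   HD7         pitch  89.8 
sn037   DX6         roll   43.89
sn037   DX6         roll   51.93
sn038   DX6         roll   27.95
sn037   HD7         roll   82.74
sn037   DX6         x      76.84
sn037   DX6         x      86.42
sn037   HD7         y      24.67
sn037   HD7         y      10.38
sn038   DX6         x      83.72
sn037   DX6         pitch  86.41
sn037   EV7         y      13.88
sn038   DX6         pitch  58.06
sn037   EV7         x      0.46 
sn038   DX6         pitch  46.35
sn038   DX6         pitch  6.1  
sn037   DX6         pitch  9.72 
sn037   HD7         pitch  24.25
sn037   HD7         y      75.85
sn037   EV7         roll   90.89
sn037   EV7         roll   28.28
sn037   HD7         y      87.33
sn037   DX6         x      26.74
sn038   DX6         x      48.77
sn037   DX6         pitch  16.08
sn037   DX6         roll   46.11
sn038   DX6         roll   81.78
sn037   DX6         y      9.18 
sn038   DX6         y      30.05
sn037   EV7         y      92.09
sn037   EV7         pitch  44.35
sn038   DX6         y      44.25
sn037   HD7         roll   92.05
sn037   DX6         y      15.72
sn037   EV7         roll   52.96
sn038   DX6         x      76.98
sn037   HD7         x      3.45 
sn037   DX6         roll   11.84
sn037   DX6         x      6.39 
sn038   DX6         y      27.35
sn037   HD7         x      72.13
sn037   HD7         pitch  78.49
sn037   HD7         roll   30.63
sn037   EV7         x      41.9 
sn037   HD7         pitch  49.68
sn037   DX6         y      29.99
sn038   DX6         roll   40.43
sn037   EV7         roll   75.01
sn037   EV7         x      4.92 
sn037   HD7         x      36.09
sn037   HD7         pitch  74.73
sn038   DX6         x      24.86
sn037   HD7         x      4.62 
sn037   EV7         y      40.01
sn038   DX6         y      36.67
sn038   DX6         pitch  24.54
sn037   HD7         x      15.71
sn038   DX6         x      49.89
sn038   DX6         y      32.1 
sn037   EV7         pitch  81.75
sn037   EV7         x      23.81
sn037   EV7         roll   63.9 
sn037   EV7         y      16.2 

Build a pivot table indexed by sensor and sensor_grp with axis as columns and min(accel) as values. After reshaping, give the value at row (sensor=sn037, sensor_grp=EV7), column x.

Rows with sensor=sn037, sensor_grp=EV7 and axis=x: accel values are 30.87, 0.46, 41.9, 4.92, 23.81.
min(30.87, 0.46, 41.9, 4.92, 23.81) = 0.46.

0.46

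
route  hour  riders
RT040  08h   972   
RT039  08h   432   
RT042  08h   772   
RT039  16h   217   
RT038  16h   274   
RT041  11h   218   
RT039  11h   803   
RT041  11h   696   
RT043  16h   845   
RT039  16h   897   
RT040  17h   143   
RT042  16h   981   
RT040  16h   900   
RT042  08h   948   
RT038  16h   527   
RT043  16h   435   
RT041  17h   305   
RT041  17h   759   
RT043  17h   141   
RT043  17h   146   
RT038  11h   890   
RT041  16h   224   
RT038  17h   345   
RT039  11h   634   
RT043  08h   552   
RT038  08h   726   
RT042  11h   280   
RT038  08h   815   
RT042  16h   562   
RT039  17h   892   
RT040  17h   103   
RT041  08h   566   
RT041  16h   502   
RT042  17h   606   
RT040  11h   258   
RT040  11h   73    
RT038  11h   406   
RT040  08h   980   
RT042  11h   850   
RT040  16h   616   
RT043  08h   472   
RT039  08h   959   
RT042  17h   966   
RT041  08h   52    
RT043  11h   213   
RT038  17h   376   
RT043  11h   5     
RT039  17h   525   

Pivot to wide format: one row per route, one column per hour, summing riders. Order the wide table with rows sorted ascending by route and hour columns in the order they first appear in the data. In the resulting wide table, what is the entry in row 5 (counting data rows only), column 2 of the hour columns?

With rows sorted ascending by route, row 5 is route=RT042. hour columns in first-appearance order: 08h, 16h, 11h, 17h; column 2 is 16h.
Long rows with route=RT042, hour=16h: 981 + 562 = 1543.

1543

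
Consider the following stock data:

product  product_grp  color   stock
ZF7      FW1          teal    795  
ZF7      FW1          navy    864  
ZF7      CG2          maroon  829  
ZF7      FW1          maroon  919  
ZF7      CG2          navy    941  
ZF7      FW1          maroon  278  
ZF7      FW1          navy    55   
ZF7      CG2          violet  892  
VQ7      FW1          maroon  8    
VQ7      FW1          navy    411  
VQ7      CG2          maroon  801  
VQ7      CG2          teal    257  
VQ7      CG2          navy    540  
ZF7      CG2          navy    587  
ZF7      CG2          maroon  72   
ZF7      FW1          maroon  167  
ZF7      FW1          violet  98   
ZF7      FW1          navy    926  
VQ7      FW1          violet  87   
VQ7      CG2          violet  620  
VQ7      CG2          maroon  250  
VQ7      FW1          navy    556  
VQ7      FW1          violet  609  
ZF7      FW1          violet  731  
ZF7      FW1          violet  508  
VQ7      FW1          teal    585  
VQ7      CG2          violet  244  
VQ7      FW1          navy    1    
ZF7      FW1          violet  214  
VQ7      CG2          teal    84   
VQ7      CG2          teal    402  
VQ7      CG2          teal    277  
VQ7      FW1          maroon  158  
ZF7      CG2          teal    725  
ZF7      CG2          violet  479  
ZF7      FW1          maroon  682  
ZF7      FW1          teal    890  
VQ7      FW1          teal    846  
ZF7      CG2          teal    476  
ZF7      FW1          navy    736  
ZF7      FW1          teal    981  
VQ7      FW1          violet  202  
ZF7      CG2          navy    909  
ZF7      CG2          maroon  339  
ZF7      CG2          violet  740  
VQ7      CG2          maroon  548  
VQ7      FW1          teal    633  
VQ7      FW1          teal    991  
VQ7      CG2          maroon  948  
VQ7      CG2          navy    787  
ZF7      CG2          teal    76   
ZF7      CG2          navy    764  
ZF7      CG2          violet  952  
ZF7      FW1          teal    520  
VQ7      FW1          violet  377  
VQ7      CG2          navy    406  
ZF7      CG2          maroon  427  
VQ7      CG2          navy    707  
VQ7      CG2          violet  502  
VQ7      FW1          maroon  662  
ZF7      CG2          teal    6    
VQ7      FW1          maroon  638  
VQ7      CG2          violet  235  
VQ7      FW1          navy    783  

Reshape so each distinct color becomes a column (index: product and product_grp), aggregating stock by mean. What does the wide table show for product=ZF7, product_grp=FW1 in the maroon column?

511.50

Rows with product=ZF7, product_grp=FW1 and color=maroon: stock values are 919, 278, 167, 682.
(919 + 278 + 167 + 682) / 4 = 511.50.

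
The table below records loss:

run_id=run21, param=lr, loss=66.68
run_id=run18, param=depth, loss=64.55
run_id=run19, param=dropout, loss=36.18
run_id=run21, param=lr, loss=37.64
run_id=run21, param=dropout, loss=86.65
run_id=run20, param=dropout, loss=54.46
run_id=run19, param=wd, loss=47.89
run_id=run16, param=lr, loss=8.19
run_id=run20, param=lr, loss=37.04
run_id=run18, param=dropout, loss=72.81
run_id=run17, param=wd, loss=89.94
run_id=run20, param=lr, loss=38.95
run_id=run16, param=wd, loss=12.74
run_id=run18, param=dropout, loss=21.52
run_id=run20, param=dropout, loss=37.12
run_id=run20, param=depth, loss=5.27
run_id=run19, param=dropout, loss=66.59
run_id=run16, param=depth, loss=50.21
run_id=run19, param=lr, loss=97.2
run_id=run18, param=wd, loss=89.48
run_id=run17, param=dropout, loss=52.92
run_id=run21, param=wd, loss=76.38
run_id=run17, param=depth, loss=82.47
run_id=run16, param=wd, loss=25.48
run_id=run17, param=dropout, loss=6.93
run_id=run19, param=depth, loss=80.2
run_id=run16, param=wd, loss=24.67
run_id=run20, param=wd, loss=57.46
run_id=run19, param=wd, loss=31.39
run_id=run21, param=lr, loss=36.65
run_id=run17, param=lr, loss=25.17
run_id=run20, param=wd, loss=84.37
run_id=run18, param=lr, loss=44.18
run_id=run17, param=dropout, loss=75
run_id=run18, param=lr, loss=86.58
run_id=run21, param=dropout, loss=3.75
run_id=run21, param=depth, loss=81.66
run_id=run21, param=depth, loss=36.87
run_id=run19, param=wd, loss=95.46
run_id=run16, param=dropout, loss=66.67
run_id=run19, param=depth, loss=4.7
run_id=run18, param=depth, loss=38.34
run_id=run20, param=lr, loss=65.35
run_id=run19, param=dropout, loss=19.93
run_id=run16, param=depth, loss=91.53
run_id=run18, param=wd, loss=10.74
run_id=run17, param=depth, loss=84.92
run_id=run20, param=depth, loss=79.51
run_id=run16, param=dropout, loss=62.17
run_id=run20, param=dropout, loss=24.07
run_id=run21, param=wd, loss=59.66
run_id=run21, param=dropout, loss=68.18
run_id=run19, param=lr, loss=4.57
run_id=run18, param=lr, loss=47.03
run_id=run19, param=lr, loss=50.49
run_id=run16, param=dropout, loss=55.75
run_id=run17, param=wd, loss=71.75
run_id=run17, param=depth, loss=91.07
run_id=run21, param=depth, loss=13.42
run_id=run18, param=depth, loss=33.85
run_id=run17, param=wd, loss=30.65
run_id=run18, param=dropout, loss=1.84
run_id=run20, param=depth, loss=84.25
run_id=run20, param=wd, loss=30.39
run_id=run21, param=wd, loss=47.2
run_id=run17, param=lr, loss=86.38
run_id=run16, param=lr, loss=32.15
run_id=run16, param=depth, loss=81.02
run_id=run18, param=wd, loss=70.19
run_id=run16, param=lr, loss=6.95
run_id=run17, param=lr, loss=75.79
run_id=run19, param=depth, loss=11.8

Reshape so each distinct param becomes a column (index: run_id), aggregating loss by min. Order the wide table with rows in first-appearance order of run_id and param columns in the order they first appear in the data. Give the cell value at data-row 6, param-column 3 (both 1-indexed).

6.93

With rows in first-appearance order of run_id, row 6 is run_id=run17. param columns in first-appearance order: lr, depth, dropout, wd; column 3 is dropout.
Long rows with run_id=run17, param=dropout: min(52.92, 6.93, 75) = 6.93.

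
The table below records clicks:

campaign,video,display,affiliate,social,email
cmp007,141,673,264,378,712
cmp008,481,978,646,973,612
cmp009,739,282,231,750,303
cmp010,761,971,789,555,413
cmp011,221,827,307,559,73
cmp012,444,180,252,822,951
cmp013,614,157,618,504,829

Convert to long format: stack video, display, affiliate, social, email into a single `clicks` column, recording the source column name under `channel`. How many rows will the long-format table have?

7 campaign values × 5 melted columns = 35 rows.

35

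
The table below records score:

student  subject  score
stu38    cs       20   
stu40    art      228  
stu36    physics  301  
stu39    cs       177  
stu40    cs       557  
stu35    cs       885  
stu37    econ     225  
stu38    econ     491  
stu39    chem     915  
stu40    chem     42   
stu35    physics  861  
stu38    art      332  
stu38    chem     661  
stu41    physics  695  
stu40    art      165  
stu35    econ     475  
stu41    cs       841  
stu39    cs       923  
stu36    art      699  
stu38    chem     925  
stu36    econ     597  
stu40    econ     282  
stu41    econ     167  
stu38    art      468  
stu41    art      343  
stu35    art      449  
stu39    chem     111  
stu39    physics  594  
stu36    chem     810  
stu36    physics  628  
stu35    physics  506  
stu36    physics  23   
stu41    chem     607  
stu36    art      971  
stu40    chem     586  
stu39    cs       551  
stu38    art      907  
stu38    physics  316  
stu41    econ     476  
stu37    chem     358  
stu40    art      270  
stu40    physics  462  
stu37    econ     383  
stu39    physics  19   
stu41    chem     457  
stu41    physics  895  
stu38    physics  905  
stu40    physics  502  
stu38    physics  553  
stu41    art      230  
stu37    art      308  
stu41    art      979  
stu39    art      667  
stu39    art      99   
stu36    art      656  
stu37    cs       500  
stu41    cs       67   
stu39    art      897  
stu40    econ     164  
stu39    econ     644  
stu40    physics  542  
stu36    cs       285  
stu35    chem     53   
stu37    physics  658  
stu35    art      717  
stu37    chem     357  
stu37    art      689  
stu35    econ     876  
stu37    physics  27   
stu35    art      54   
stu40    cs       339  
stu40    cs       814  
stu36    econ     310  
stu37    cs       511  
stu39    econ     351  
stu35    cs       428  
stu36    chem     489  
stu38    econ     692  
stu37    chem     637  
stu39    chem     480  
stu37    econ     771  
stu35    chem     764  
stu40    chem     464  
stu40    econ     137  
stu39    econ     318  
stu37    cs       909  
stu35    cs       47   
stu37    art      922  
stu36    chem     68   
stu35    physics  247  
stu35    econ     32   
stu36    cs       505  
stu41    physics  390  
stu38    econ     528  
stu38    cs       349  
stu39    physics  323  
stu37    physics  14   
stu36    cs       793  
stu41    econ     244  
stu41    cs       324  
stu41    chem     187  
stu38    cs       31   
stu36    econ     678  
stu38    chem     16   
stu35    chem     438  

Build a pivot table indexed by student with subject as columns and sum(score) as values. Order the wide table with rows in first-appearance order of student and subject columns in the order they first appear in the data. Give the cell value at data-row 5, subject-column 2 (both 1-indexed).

1220

With rows in first-appearance order of student, row 5 is student=stu35. subject columns in first-appearance order: cs, art, physics, econ, chem; column 2 is art.
Long rows with student=stu35, subject=art: 449 + 717 + 54 = 1220.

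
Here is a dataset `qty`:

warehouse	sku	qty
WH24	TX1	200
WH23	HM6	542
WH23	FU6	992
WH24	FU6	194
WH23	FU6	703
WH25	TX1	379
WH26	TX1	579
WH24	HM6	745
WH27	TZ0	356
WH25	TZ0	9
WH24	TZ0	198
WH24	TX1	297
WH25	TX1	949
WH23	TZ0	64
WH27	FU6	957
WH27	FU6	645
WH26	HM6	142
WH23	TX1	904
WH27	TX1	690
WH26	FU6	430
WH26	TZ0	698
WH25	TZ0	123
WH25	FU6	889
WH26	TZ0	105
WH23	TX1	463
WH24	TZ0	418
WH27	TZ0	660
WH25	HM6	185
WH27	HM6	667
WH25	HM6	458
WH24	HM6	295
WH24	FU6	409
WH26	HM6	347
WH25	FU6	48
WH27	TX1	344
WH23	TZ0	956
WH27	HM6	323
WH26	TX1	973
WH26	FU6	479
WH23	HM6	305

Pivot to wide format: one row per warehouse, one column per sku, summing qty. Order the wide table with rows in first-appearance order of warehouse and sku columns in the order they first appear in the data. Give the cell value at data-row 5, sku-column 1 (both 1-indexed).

With rows in first-appearance order of warehouse, row 5 is warehouse=WH27. sku columns in first-appearance order: TX1, HM6, FU6, TZ0; column 1 is TX1.
Long rows with warehouse=WH27, sku=TX1: 690 + 344 = 1034.

1034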